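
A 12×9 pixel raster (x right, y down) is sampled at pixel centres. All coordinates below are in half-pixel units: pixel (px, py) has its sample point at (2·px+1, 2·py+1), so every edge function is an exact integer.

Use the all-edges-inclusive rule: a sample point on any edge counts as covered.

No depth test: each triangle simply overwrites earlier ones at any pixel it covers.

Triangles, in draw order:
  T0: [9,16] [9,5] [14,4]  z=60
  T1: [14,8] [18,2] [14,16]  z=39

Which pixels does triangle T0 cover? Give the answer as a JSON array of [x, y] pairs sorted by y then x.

T0:
  2·area = 55
  edge (9, 16)→(9, 5): d=(0,-11) inclusive
  edge (9, 5)→(14, 4): d=(5,-1) inclusive
  edge (14, 4)→(9, 16): d=(-5,12) inclusive
    (4,0)@(9, 1): e=[0,-20,75] → .  [on edge]
    (4,1)@(9, 3): e=[0,-10,65] → .  [on edge]
    (9,1)@(19, 3): e=[110,0,-55] → .  [on edge]
    (4,2)@(9, 5): e=[0,0,55] → X  [on edge]
    (5,2)@(11, 5): e=[22,2,31] → X
    (6,2)@(13, 5): e=[44,4,7] → X
    (7,2)@(15, 5): e=[66,6,-17] → .
    (4,3)@(9, 7): e=[0,10,45] → X  [on edge]
    (6,3)@(13, 7): e=[44,14,-3] → .
    (4,4)@(9, 9): e=[0,20,35] → X  [on edge]
    (6,4)@(13, 9): e=[44,24,-13] → .
    (4,5)@(9, 11): e=[0,30,25] → X  [on edge]
    (4,6)@(9, 13): e=[0,40,15] → X  [on edge]
    (4,7)@(9, 15): e=[0,50,5] → X  [on edge]
    (4,8)@(9, 17): e=[0,60,-5] → .  [on edge]
  covered (11 px):
    . . . . . . . . . . . .
    . . . . . . . . . . . .
    . . . . X X X . . . . .
    . . . . X X . . . . . .
    . . . . X X . . . . . .
    . . . . X X . . . . . .
    . . . . X . . . . . . .
    . . . . X . . . . . . .
    . . . . . . . . . . . .
T1:
  2·area = 32
  edge (14, 8)→(18, 2): d=(4,-6) inclusive
  edge (18, 2)→(14, 16): d=(-4,14) inclusive
  edge (14, 16)→(14, 8): d=(0,-8) inclusive
    (8,2)@(17, 5): e=[6,2,24] → X
    (9,2)@(19, 5): e=[18,-26,40] → .
    (7,3)@(15, 7): e=[2,22,8] → X
    (8,3)@(17, 7): e=[14,-6,24] → .
    (7,4)@(15, 9): e=[10,14,8] → X
    (8,4)@(17, 9): e=[22,-14,24] → .
    (7,5)@(15, 11): e=[18,6,8] → X
    (8,5)@(17, 11): e=[30,-22,24] → .
    (7,6)@(15, 13): e=[26,-2,8] → .
  covered (4 px):
    . . . . . . . . . . . .
    . . . . . . . . . . . .
    . . . . . . . . X . . .
    . . . . . . . X . . . .
    . . . . . . . X . . . .
    . . . . . . . X . . . .
    . . . . . . . . . . . .
    . . . . . . . . . . . .
    . . . . . . . . . . . .

Final: [[4,2],[5,2],[6,2],[4,3],[5,3],[4,4],[5,4],[4,5],[5,5],[4,6],[4,7]]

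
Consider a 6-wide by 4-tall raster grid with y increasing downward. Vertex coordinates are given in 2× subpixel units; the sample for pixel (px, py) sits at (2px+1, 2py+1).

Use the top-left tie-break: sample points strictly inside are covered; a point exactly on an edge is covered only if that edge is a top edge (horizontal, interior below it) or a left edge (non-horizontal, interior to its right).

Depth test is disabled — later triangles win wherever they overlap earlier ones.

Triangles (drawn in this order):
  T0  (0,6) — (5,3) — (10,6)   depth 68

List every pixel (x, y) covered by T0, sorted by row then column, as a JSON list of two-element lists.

T0:
  2·area = 30
  edge (0, 6)→(5, 3): d=(5,-3) top-left  bias=+0
  edge (5, 3)→(10, 6): d=(5,3) right/bottom  bias=-1
  edge (10, 6)→(0, 6): d=(-10,0) right/bottom  bias=-1
    (2,1)@(5, 3): e=[0,0,30] → ·  [on edge]
    (1,2)@(3, 5): e=[4,16,10] → #
    (2,2)@(5, 5): e=[10,10,10] → #
    (3,2)@(7, 5): e=[16,4,10] → #
    (4,2)@(9, 5): e=[22,-2,10] → ·
    (1,3)@(3, 7): e=[14,26,-10] → ·
    (2,3)@(5, 7): e=[20,20,-10] → ·
    (3,3)@(7, 7): e=[26,14,-10] → ·
  covered (3 px):
    · · · · · ·
    · · · · · ·
    · # # # · ·
    · · · · · ·

Answer: [[1,2],[2,2],[3,2]]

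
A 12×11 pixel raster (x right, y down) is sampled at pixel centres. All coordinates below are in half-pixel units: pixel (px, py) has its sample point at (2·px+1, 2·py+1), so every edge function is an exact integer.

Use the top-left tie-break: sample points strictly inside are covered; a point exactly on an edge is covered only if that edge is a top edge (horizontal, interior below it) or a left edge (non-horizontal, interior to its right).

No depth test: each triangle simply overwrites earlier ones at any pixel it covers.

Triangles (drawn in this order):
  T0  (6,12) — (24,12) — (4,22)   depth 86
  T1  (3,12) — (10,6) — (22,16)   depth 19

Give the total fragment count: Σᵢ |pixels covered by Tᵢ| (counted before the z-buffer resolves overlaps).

T0:
  2·area = 180
  edge (6, 12)→(24, 12): d=(18,0) top-left  bias=+0
  edge (24, 12)→(4, 22): d=(-20,10) right/bottom  bias=-1
  edge (4, 22)→(6, 12): d=(2,-10) top-left  bias=+0
    (3,3)@(7, 7): e=[-90,270,0] → .  [on edge]
    (3,6)@(7, 13): e=[18,150,12] → X
    (4,6)@(9, 13): e=[18,130,32] → X
    (5,6)@(11, 13): e=[18,110,52] → X
    (6,6)@(13, 13): e=[18,90,72] → X
    (7,6)@(15, 13): e=[18,70,92] → X
    (8,6)@(17, 13): e=[18,50,112] → X
    (9,6)@(19, 13): e=[18,30,132] → X
    (10,6)@(21, 13): e=[18,10,152] → X
    (11,6)@(23, 13): e=[18,-10,172] → .
    (3,7)@(7, 15): e=[54,110,16] → X
    (9,7)@(19, 15): e=[54,-10,136] → .
    (2,8)@(5, 17): e=[90,90,0] → X  [on edge]
  covered (23 px):
    . . . . . . . . . . . .
    . . . . . . . . . . . .
    . . . . . . . . . . . .
    . . . . . . . . . . . .
    . . . . . . . . . . . .
    . . . . . . . . . . . .
    . . . X X X X X X X X .
    . . . X X X X X X . . .
    . . X X X X X . . . . .
    . . X X X . . . . . . .
    . . X . . . . . . . . .
T1:
  2·area = 142
  edge (3, 12)→(10, 6): d=(7,-6) top-left  bias=+0
  edge (10, 6)→(22, 16): d=(12,10) right/bottom  bias=-1
  edge (22, 16)→(3, 12): d=(-19,-4) top-left  bias=+0
    (4,3)@(9, 7): e=[1,22,119] → X
    (5,3)@(11, 7): e=[13,2,127] → X
    (6,3)@(13, 7): e=[25,-18,135] → .
    (3,4)@(7, 9): e=[3,66,73] → X
    (6,4)@(13, 9): e=[39,6,97] → X
    (7,4)@(15, 9): e=[51,-14,105] → .
    (2,5)@(5, 11): e=[5,110,27] → X
    (7,5)@(15, 11): e=[65,10,67] → X
    (8,5)@(17, 11): e=[77,-10,75] → .
    (2,6)@(5, 13): e=[19,134,-11] → .
    (3,6)@(7, 13): e=[31,114,-3] → .
    (4,6)@(9, 13): e=[43,94,5] → X
  covered (18 px):
    . . . . . . . . . . . .
    . . . . . . . . . . . .
    . . . . . . . . . . . .
    . . . . X X . . . . . .
    . . . X X X X . . . . .
    . . X X X X X X . . . .
    . . . . X X X X X . . .
    . . . . . . . . . X . .
    . . . . . . . . . . . .
    . . . . . . . . . . . .
    . . . . . . . . . . . .

Final: 41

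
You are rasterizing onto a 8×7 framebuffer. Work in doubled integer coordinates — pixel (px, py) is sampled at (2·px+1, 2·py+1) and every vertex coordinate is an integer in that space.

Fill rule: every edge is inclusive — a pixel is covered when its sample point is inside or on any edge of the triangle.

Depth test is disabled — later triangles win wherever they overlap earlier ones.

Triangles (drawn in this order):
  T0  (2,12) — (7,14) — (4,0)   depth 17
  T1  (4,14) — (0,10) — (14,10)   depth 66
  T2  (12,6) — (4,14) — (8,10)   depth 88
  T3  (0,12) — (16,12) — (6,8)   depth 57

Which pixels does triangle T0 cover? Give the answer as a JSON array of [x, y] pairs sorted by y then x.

T0:
  2·area = 64  (B↔C swapped to make it positive)
  edge (2, 12)→(4, 0): d=(2,-12) inclusive
  edge (4, 0)→(7, 14): d=(3,14) inclusive
  edge (7, 14)→(2, 12): d=(-5,-2) inclusive
    (2,2)@(5, 5): e=[22,1,41] → #
    (3,2)@(7, 5): e=[46,-27,45] → ·
    (1,3)@(3, 7): e=[2,35,27] → #
    (3,3)@(7, 7): e=[50,-21,35] → ·
    (1,4)@(3, 9): e=[6,41,17] → #
    (3,4)@(7, 9): e=[54,-15,25] → ·
    (1,5)@(3, 11): e=[10,47,7] → #
    (3,5)@(7, 11): e=[58,-9,15] → ·
    (1,6)@(3, 13): e=[14,53,-3] → ·
    (2,6)@(5, 13): e=[38,25,1] → #
    (3,6)@(7, 13): e=[62,-3,5] → ·
  covered (8 px):
    · · · · · · · ·
    · · · · · · · ·
    · · # · · · · ·
    · # # · · · · ·
    · # # · · · · ·
    · # # · · · · ·
    · · # · · · · ·
T1:
  2·area = 56
  edge (4, 14)→(0, 10): d=(-4,-4) inclusive
  edge (0, 10)→(14, 10): d=(14,0) inclusive
  edge (14, 10)→(4, 14): d=(-10,4) inclusive
    (0,5)@(1, 11): e=[0,14,42] → #  [on edge]
    (1,5)@(3, 11): e=[8,14,34] → #
    (2,5)@(5, 11): e=[16,14,26] → #
    (3,5)@(7, 11): e=[24,14,18] → #
    (4,5)@(9, 11): e=[32,14,10] → #
    (5,5)@(11, 11): e=[40,14,2] → #
    (6,5)@(13, 11): e=[48,14,-6] → ·
    (0,6)@(1, 13): e=[-8,42,22] → ·
    (1,6)@(3, 13): e=[0,42,14] → #  [on edge]
    (3,6)@(7, 13): e=[16,42,-2] → ·
    (4,6)@(9, 13): e=[24,42,-10] → ·
    (5,6)@(11, 13): e=[32,42,-18] → ·
  covered (8 px):
    · · · · · · · ·
    · · · · · · · ·
    · · · · · · · ·
    · · · · · · · ·
    · · · · · · · ·
    # # # # # # · ·
    · # # · · · · ·
T2:
  degenerate (2·area = 0) — covers nothing
T3:
  2·area = 64  (B↔C swapped to make it positive)
  edge (0, 12)→(6, 8): d=(6,-4) inclusive
  edge (6, 8)→(16, 12): d=(10,4) inclusive
  edge (16, 12)→(0, 12): d=(-16,0) inclusive
    (2,4)@(5, 9): e=[2,14,48] → #
    (3,4)@(7, 9): e=[10,6,48] → #
    (4,4)@(9, 9): e=[18,-2,48] → ·
    (1,5)@(3, 11): e=[6,42,16] → #
    (4,5)@(9, 11): e=[30,18,16] → #
    (5,5)@(11, 11): e=[38,10,16] → #
    (6,5)@(13, 11): e=[46,2,16] → #
    (7,5)@(15, 11): e=[54,-6,16] → ·
    (1,6)@(3, 13): e=[18,62,-16] → ·
    (2,6)@(5, 13): e=[26,54,-16] → ·
    (3,6)@(7, 13): e=[34,46,-16] → ·
    (4,6)@(9, 13): e=[42,38,-16] → ·
  covered (8 px):
    · · · · · · · ·
    · · · · · · · ·
    · · · · · · · ·
    · · · · · · · ·
    · · # # · · · ·
    · # # # # # # ·
    · · · · · · · ·

Result: [[2,2],[1,3],[2,3],[1,4],[2,4],[1,5],[2,5],[2,6]]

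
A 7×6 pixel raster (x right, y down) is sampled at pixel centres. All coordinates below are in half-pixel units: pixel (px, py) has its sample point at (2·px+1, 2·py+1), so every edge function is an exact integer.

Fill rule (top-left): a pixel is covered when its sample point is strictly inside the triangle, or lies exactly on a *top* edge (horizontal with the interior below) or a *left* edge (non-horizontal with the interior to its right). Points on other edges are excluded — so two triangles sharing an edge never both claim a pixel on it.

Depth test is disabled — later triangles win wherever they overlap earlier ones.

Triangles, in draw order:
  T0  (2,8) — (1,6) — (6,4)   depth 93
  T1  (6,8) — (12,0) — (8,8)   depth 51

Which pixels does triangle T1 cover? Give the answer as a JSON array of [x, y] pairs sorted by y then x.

T0:
  2·area = 12
  edge (2, 8)→(1, 6): d=(-1,-2) top-left  bias=+0
  edge (1, 6)→(6, 4): d=(5,-2) top-left  bias=+0
  edge (6, 4)→(2, 8): d=(-4,4) right/bottom  bias=-1
    (4,0)@(9, 1): e=[21,-9,0] → .  [on edge]
    (3,1)@(7, 3): e=[15,-3,0] → .  [on edge]
    (2,2)@(5, 5): e=[9,3,0] → .  [on edge]
    (1,3)@(3, 7): e=[3,9,0] → .  [on edge]
    (0,4)@(1, 9): e=[-3,15,0] → .  [on edge]
  covered (0 px):
    . . . . . . .
    . . . . . . .
    . . . . . . .
    . . . . . . .
    . . . . . . .
    . . . . . . .
T1:
  2·area = 16
  edge (6, 8)→(12, 0): d=(6,-8) top-left  bias=+0
  edge (12, 0)→(8, 8): d=(-4,8) right/bottom  bias=-1
  edge (8, 8)→(6, 8): d=(-2,0) right/bottom  bias=-1
    (4,2)@(9, 5): e=[6,4,6] → X
    (5,2)@(11, 5): e=[22,-12,6] → .
    (3,3)@(7, 7): e=[2,12,2] → X
    (4,3)@(9, 7): e=[18,-4,2] → .
    (3,4)@(7, 9): e=[14,4,-2] → .
  covered (2 px):
    . . . . . . .
    . . . . . . .
    . . . . X . .
    . . . X . . .
    . . . . . . .
    . . . . . . .

Answer: [[4,2],[3,3]]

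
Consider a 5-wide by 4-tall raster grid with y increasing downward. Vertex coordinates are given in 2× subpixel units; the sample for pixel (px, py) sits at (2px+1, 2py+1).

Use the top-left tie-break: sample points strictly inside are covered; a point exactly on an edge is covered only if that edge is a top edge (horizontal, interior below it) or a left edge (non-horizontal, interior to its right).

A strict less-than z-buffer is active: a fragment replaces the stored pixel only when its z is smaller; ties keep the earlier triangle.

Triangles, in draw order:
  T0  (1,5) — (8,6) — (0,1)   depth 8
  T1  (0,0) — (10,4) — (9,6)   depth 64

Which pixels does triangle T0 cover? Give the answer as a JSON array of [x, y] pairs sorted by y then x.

T0:
  2·area = 27  (B↔C swapped to make it positive)
  edge (1, 5)→(0, 1): d=(-1,-4) top-left  bias=+0
  edge (0, 1)→(8, 6): d=(8,5) right/bottom  bias=-1
  edge (8, 6)→(1, 5): d=(-7,-1) top-left  bias=+0
    (0,1)@(1, 3): e=[2,11,14] → X
    (1,1)@(3, 3): e=[10,1,16] → X
    (2,1)@(5, 3): e=[18,-9,18] → .
    (0,2)@(1, 5): e=[0,27,0] → X  [on edge]
    (2,2)@(5, 5): e=[16,7,4] → X
    (3,2)@(7, 5): e=[24,-3,6] → .
    (0,3)@(1, 7): e=[-2,43,-14] → .
    (1,3)@(3, 7): e=[6,33,-12] → .
    (2,3)@(5, 7): e=[14,23,-10] → .
  covered (5 px):
    . . . . .
    X X . . .
    X X X . .
    . . . . .
T1:
  2·area = 24
  edge (0, 0)→(10, 4): d=(10,4) right/bottom  bias=-1
  edge (10, 4)→(9, 6): d=(-1,2) right/bottom  bias=-1
  edge (9, 6)→(0, 0): d=(-9,-6) top-left  bias=+0
    (2,1)@(5, 3): e=[10,11,3] → X
    (3,1)@(7, 3): e=[2,7,15] → X
    (4,1)@(9, 3): e=[-6,3,27] → .
    (2,2)@(5, 5): e=[30,9,-15] → .
    (3,2)@(7, 5): e=[22,5,-3] → .
    (4,2)@(9, 5): e=[14,1,9] → X
    (4,3)@(9, 7): e=[34,-1,-9] → .
  covered (3 px):
    . . . . .
    . . X X .
    . . . . X
    . . . . .

Final: [[0,1],[1,1],[0,2],[1,2],[2,2]]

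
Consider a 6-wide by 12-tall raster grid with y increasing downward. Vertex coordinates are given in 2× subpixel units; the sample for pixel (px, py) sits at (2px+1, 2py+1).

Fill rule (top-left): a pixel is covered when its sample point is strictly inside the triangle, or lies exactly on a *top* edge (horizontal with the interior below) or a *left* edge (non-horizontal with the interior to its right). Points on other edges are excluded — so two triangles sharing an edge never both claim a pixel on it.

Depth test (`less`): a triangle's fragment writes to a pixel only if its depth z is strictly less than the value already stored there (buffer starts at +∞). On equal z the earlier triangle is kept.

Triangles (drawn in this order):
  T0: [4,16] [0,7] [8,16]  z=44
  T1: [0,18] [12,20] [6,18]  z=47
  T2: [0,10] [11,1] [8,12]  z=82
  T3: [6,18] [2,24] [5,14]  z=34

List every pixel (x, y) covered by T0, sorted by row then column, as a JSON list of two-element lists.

T0:
  2·area = 36
  edge (4, 16)→(0, 7): d=(-4,-9) top-left  bias=+0
  edge (0, 7)→(8, 16): d=(8,9) right/bottom  bias=-1
  edge (8, 16)→(4, 16): d=(-4,0) right/bottom  bias=-1
    (0,4)@(1, 9): e=[1,7,28] → X
    (1,4)@(3, 9): e=[19,-11,28] → .
    (0,5)@(1, 11): e=[-7,23,20] → .
    (1,5)@(3, 11): e=[11,5,20] → X
    (2,5)@(5, 11): e=[29,-13,20] → .
    (1,6)@(3, 13): e=[3,21,12] → X
    (2,6)@(5, 13): e=[21,3,12] → X
    (3,6)@(7, 13): e=[39,-15,12] → .
    (1,7)@(3, 15): e=[-5,37,4] → .
    (2,7)@(5, 15): e=[13,19,4] → X
    (3,7)@(7, 15): e=[31,1,4] → X
    (4,7)@(9, 15): e=[49,-17,4] → .
  covered (6 px):
    . . . . . .
    . . . . . .
    . . . . . .
    . . . . . .
    X . . . . .
    . X . . . .
    . X X . . .
    . . X X . .
    . . . . . .
    . . . . . .
    . . . . . .
    . . . . . .
T1:
  2·area = 12  (B↔C swapped to make it positive)
  edge (0, 18)→(6, 18): d=(6,0) top-left  bias=+0
  edge (6, 18)→(12, 20): d=(6,2) right/bottom  bias=-1
  edge (12, 20)→(0, 18): d=(-12,-2) top-left  bias=+0
    (1,8)@(3, 17): e=[-6,0,18] → .  [on edge]
    (3,9)@(7, 19): e=[6,4,2] → X
    (4,9)@(9, 19): e=[6,0,6] → .  [on edge]
    (3,10)@(7, 21): e=[18,16,-22] → .
  covered (1 px):
    . . . . . .
    . . . . . .
    . . . . . .
    . . . . . .
    . . . . . .
    . . . . . .
    . . . . . .
    . . . . . .
    . . . . . .
    . . . X . .
    . . . . . .
    . . . . . .
T2:
  2·area = 94
  edge (0, 10)→(11, 1): d=(11,-9) top-left  bias=+0
  edge (11, 1)→(8, 12): d=(-3,11) right/bottom  bias=-1
  edge (8, 12)→(0, 10): d=(-8,-2) top-left  bias=+0
    (5,0)@(11, 1): e=[0,0,94] → .  [on edge]
    (4,1)@(9, 3): e=[4,16,74] → X
    (5,1)@(11, 3): e=[22,-6,78] → .
    (3,2)@(7, 5): e=[8,32,54] → X
    (5,2)@(11, 5): e=[44,-12,62] → .
    (2,3)@(5, 7): e=[12,48,34] → X
    (5,3)@(11, 7): e=[66,-18,46] → .
    (1,4)@(3, 9): e=[16,64,14] → X
    (4,4)@(9, 9): e=[70,-2,26] → .
    (1,5)@(3, 11): e=[38,58,-2] → .
    (2,5)@(5, 11): e=[56,36,2] → X
    (4,5)@(9, 11): e=[92,-8,10] → .
    (2,11)@(5, 23): e=[188,0,-94] → .  [on edge]
  covered (11 px):
    . . . . . .
    . . . . X .
    . . . X X .
    . . X X X .
    . X X X . .
    . . X X . .
    . . . . . .
    . . . . . .
    . . . . . .
    . . . . . .
    . . . . . .
    . . . . . .
T3:
  2·area = 22
  edge (6, 18)→(2, 24): d=(-4,6) right/bottom  bias=-1
  edge (2, 24)→(5, 14): d=(3,-10) top-left  bias=+0
  edge (5, 14)→(6, 18): d=(1,4) right/bottom  bias=-1
    (2,7)@(5, 15): e=[18,3,1] → X
    (3,7)@(7, 15): e=[6,23,-7] → .
    (2,8)@(5, 17): e=[10,9,3] → X
    (3,8)@(7, 17): e=[-2,29,-5] → .
    (2,9)@(5, 19): e=[2,15,5] → X
    (3,9)@(7, 19): e=[-10,35,-3] → .
    (1,10)@(3, 21): e=[6,1,15] → X
    (2,10)@(5, 21): e=[-6,21,7] → .
    (1,11)@(3, 23): e=[-2,7,17] → .
  covered (4 px):
    . . . . . .
    . . . . . .
    . . . . . .
    . . . . . .
    . . . . . .
    . . . . . .
    . . . . . .
    . . X . . .
    . . X . . .
    . . X . . .
    . X . . . .
    . . . . . .

Result: [[0,4],[1,5],[1,6],[2,6],[2,7],[3,7]]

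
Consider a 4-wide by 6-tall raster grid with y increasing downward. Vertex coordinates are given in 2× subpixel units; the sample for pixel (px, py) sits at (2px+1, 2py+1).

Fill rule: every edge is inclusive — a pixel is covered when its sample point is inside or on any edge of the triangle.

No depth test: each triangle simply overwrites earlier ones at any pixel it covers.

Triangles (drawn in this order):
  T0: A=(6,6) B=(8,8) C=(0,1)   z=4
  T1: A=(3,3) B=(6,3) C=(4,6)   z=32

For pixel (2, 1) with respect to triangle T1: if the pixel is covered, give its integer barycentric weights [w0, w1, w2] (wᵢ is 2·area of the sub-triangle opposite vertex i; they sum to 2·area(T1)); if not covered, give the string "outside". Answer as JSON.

T0:
  2·area = 2
  edge (6, 6)→(8, 8): d=(2,2) inclusive
  edge (8, 8)→(0, 1): d=(-8,-7) inclusive
  edge (0, 1)→(6, 6): d=(6,5) inclusive
    (0,0)@(1, 1): e=[0,7,-5] → .  [on edge]
    (1,1)@(3, 3): e=[0,5,-3] → .  [on edge]
    (2,2)@(5, 5): e=[0,3,-1] → .  [on edge]
    (3,3)@(7, 7): e=[0,1,1] → X  [on edge]
    (3,4)@(7, 9): e=[4,-15,13] → .
  covered (1 px):
    . . . .
    . . . .
    . . . .
    . . . X
    . . . .
    . . . .
T1:
  2·area = 9
  edge (3, 3)→(6, 3): d=(3,0) inclusive
  edge (6, 3)→(4, 6): d=(-2,3) inclusive
  edge (4, 6)→(3, 3): d=(-1,-3) inclusive
    (0,1)@(1, 3): e=[0,15,-6] → .  [on edge]
    (1,1)@(3, 3): e=[0,9,0] → X  [on edge]
    (2,1)@(5, 3): e=[0,3,6] → X  [on edge]
    (3,1)@(7, 3): e=[0,-3,12] → .  [on edge]
    (1,2)@(3, 5): e=[6,5,-2] → .
    (2,2)@(5, 5): e=[6,-1,4] → .
    (2,4)@(5, 9): e=[18,-9,0] → .  [on edge]
  covered (2 px):
    . . . .
    . X X .
    . . . .
    . . . .
    . . . .
    . . . .

Answer: [3,6,0]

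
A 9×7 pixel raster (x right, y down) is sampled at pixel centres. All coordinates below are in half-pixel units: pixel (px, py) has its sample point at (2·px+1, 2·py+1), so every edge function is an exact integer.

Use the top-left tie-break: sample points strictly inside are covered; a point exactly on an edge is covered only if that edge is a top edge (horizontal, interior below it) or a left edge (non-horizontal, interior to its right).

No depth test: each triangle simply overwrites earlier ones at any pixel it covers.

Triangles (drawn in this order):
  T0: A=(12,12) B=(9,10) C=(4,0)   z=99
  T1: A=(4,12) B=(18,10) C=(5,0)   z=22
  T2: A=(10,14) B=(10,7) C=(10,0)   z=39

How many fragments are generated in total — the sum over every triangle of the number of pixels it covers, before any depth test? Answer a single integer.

T0:
  2·area = 20
  edge (12, 12)→(9, 10): d=(-3,-2) top-left  bias=+0
  edge (9, 10)→(4, 0): d=(-5,-10) top-left  bias=+0
  edge (4, 0)→(12, 12): d=(8,12) right/bottom  bias=-1
    (3,2)@(7, 5): e=[11,5,4] → █
    (4,2)@(9, 5): e=[15,25,-20] → ·
    (3,3)@(7, 7): e=[5,-5,20] → ·
    (4,4)@(9, 9): e=[3,5,12] → █
    (5,4)@(11, 9): e=[7,25,-12] → ·
    (4,5)@(9, 11): e=[-3,-5,28] → ·
    (5,5)@(11, 11): e=[1,15,4] → █
    (6,5)@(13, 11): e=[5,35,-20] → ·
    (5,6)@(11, 13): e=[-5,5,20] → ·
  covered (3 px):
    · · · · · · · · ·
    · · · · · · · · ·
    · · · █ · · · · ·
    · · · · · · · · ·
    · · · · █ · · · ·
    · · · · · █ · · ·
    · · · · · · · · ·
T1:
  2·area = 166  (B↔C swapped to make it positive)
  edge (4, 12)→(5, 0): d=(1,-12) top-left  bias=+0
  edge (5, 0)→(18, 10): d=(13,10) right/bottom  bias=-1
  edge (18, 10)→(4, 12): d=(-14,2) right/bottom  bias=-1
    (2,0)@(5, 1): e=[1,13,152] → █
    (3,0)@(7, 1): e=[25,-7,148] → ·
    (2,1)@(5, 3): e=[3,39,124] → █
    (3,1)@(7, 3): e=[27,19,120] → █
    (4,1)@(9, 3): e=[51,-1,116] → ·
    (2,2)@(5, 5): e=[5,65,96] → █
    (4,2)@(9, 5): e=[53,25,88] → █
    (5,2)@(11, 5): e=[77,5,84] → █
    (6,2)@(13, 5): e=[101,-15,80] → ·
    (2,3)@(5, 7): e=[7,91,68] → █
    (6,3)@(13, 7): e=[103,11,52] → █
    (7,3)@(15, 7): e=[127,-9,48] → ·
    (5,5)@(11, 11): e=[83,83,0] → ·  [on edge]
  covered (21 px):
    · · █ · · · · · ·
    · · █ █ · · · · ·
    · · █ █ █ █ · · ·
    · · █ █ █ █ █ · ·
    · · █ █ █ █ █ █ ·
    · · █ █ █ · · · ·
    · · · · · · · · ·
T2:
  degenerate (2·area = 0) — covers nothing

Answer: 24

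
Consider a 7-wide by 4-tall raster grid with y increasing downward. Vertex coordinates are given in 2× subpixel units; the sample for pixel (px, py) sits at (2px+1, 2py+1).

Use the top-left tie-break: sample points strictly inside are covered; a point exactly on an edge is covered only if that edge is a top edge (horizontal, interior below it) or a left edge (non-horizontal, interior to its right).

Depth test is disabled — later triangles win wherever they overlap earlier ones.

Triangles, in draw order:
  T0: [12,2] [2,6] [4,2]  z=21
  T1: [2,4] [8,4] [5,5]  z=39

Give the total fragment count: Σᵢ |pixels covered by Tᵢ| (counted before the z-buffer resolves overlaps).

T0:
  2·area = 32
  edge (12, 2)→(2, 6): d=(-10,4) right/bottom  bias=-1
  edge (2, 6)→(4, 2): d=(2,-4) top-left  bias=+0
  edge (4, 2)→(12, 2): d=(8,0) top-left  bias=+0
    (2,1)@(5, 3): e=[18,6,8] → █
    (3,1)@(7, 3): e=[10,14,8] → █
    (4,1)@(9, 3): e=[2,22,8] → █
    (5,1)@(11, 3): e=[-6,30,8] → ·
    (1,2)@(3, 5): e=[6,2,24] → █
    (2,2)@(5, 5): e=[-2,10,24] → ·
    (3,2)@(7, 5): e=[-10,18,24] → ·
    (4,2)@(9, 5): e=[-18,26,24] → ·
    (1,3)@(3, 7): e=[-14,6,40] → ·
  covered (4 px):
    · · · · · · ·
    · · █ █ █ · ·
    · █ · · · · ·
    · · · · · · ·
T1:
  2·area = 6
  edge (2, 4)→(8, 4): d=(6,0) top-left  bias=+0
  edge (8, 4)→(5, 5): d=(-3,1) right/bottom  bias=-1
  edge (5, 5)→(2, 4): d=(-3,-1) top-left  bias=+0
    (5,1)@(11, 3): e=[-6,0,12] → ·  [on edge]
    (2,2)@(5, 5): e=[6,0,0] → ·  [on edge]
    (5,3)@(11, 7): e=[18,-12,0] → ·  [on edge]
  covered (0 px):
    · · · · · · ·
    · · · · · · ·
    · · · · · · ·
    · · · · · · ·

Final: 4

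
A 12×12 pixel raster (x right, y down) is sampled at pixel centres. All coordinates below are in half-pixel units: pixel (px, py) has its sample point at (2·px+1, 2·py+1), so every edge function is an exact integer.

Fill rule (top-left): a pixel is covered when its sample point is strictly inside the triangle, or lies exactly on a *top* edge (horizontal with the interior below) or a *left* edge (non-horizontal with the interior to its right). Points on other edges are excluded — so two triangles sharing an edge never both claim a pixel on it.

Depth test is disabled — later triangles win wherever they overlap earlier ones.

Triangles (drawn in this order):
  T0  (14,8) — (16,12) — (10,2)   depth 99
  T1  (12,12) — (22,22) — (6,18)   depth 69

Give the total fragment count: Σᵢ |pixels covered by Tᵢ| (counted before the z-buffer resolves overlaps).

T0:
  2·area = 4
  edge (14, 8)→(16, 12): d=(2,4) right/bottom  bias=-1
  edge (16, 12)→(10, 2): d=(-6,-10) top-left  bias=+0
  edge (10, 2)→(14, 8): d=(4,6) right/bottom  bias=-1
    (6,3)@(13, 7): e=[2,0,2] → X  [on edge]
    (7,3)@(15, 7): e=[-6,20,-10] → .
    (6,4)@(13, 9): e=[6,-12,10] → .
    (9,8)@(19, 17): e=[-2,0,6] → .  [on edge]
  covered (1 px):
    . . . . . . . . . . . .
    . . . . . . . . . . . .
    . . . . . . . . . . . .
    . . . . . . X . . . . .
    . . . . . . . . . . . .
    . . . . . . . . . . . .
    . . . . . . . . . . . .
    . . . . . . . . . . . .
    . . . . . . . . . . . .
    . . . . . . . . . . . .
    . . . . . . . . . . . .
    . . . . . . . . . . . .
T1:
  2·area = 120
  edge (12, 12)→(22, 22): d=(10,10) right/bottom  bias=-1
  edge (22, 22)→(6, 18): d=(-16,-4) top-left  bias=+0
  edge (6, 18)→(12, 12): d=(6,-6) top-left  bias=+0
    (0,0)@(1, 1): e=[0,252,-132] → .  [on edge]
    (11,0)@(23, 1): e=[-220,340,0] → .  [on edge]
    (1,1)@(3, 3): e=[0,228,-108] → .  [on edge]
    (10,1)@(21, 3): e=[-180,300,0] → .  [on edge]
    (2,2)@(5, 5): e=[0,204,-84] → .  [on edge]
    (9,2)@(19, 5): e=[-140,260,0] → .  [on edge]
    (3,3)@(7, 7): e=[0,180,-60] → .  [on edge]
    (8,3)@(17, 7): e=[-100,220,0] → .  [on edge]
    (4,4)@(9, 9): e=[0,156,-36] → .  [on edge]
    (7,4)@(15, 9): e=[-60,180,0] → .  [on edge]
    (5,5)@(11, 11): e=[0,132,-12] → .  [on edge]
    (6,5)@(13, 11): e=[-20,140,0] → .  [on edge]
    (5,6)@(11, 13): e=[20,100,0] → X  [on edge]
    (6,6)@(13, 13): e=[0,108,12] → .  [on edge]
    (4,7)@(9, 15): e=[60,60,0] → X  [on edge]
    (7,7)@(15, 15): e=[0,84,36] → .  [on edge]
    (3,8)@(7, 17): e=[100,20,0] → X  [on edge]
    (8,8)@(17, 17): e=[0,60,60] → .  [on edge]
    (2,9)@(5, 19): e=[140,-20,0] → .  [on edge]
    (9,9)@(19, 19): e=[0,36,84] → .  [on edge]
    (1,10)@(3, 21): e=[180,-60,0] → .  [on edge]
    (10,10)@(21, 21): e=[0,12,108] → .  [on edge]
    (0,11)@(1, 23): e=[220,-100,0] → .  [on edge]
    (11,11)@(23, 23): e=[0,-12,132] → .  [on edge]
  covered (14 px):
    . . . . . . . . . . . .
    . . . . . . . . . . . .
    . . . . . . . . . . . .
    . . . . . . . . . . . .
    . . . . . . . . . . . .
    . . . . . . . . . . . .
    . . . . . X . . . . . .
    . . . . X X X . . . . .
    . . . X X X X X . . . .
    . . . . . X X X X . . .
    . . . . . . . . . X . .
    . . . . . . . . . . . .

Final: 15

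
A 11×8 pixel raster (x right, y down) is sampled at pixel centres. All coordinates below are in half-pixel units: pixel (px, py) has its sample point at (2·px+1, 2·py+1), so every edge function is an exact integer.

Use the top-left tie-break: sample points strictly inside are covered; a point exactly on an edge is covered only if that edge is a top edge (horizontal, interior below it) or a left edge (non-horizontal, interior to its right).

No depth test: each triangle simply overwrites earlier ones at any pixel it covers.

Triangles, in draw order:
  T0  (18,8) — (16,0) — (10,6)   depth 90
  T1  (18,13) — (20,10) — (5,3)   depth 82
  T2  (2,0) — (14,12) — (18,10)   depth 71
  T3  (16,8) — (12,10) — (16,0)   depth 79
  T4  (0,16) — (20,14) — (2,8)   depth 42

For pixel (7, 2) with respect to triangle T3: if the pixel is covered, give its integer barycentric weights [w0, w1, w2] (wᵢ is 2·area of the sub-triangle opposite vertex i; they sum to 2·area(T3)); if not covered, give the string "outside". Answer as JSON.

T0:
  2·area = 60  (B↔C swapped to make it positive)
  edge (18, 8)→(10, 6): d=(-8,-2) top-left  bias=+0
  edge (10, 6)→(16, 0): d=(6,-6) top-left  bias=+0
  edge (16, 0)→(18, 8): d=(2,8) right/bottom  bias=-1
    (7,0)@(15, 1): e=[50,0,10] → #  [on edge]
    (8,0)@(17, 1): e=[54,12,-6] → ·
    (6,1)@(13, 3): e=[30,0,30] → #  [on edge]
    (8,1)@(17, 3): e=[38,24,-2] → ·
    (5,2)@(11, 5): e=[10,0,50] → #  [on edge]
    (8,2)@(17, 5): e=[22,36,2] → #
    (9,2)@(19, 5): e=[26,48,-14] → ·
    (4,3)@(9, 7): e=[-10,0,70] → ·  [on edge]
    (5,3)@(11, 7): e=[-6,12,54] → ·
    (6,3)@(13, 7): e=[-2,24,38] → ·
    (7,3)@(15, 7): e=[2,36,22] → #
    (9,3)@(19, 7): e=[10,60,-10] → ·
    (3,4)@(7, 9): e=[-30,0,90] → ·  [on edge]
    (2,5)@(5, 11): e=[-50,0,110] → ·  [on edge]
    (1,6)@(3, 13): e=[-70,0,130] → ·  [on edge]
    (0,7)@(1, 15): e=[-90,0,150] → ·  [on edge]
  covered (9 px):
    · · · · · · · # · · ·
    · · · · · · # # · · ·
    · · · · · # # # # · ·
    · · · · · · · # # · ·
    · · · · · · · · · · ·
    · · · · · · · · · · ·
    · · · · · · · · · · ·
    · · · · · · · · · · ·
T1:
  2·area = 59  (B↔C swapped to make it positive)
  edge (18, 13)→(5, 3): d=(-13,-10) top-left  bias=+0
  edge (5, 3)→(20, 10): d=(15,7) right/bottom  bias=-1
  edge (20, 10)→(18, 13): d=(-2,3) right/bottom  bias=-1
    (2,1)@(5, 3): e=[0,0,59] → ·  [on edge]
    (4,2)@(9, 5): e=[14,2,43] → #
    (5,2)@(11, 5): e=[34,-12,37] → ·
    (4,3)@(9, 7): e=[-12,32,39] → ·
    (5,3)@(11, 7): e=[8,18,33] → #
    (6,3)@(13, 7): e=[28,4,27] → #
    (7,3)@(15, 7): e=[48,-10,21] → ·
    (5,4)@(11, 9): e=[-18,48,29] → ·
    (6,4)@(13, 9): e=[2,34,23] → #
    (7,4)@(15, 9): e=[22,20,17] → #
    (8,4)@(17, 9): e=[42,6,11] → #
    (9,4)@(19, 9): e=[62,-8,5] → ·
  covered (8 px):
    · · · · · · · · · · ·
    · · · · · · · · · · ·
    · · · · # · · · · · ·
    · · · · · # # · · · ·
    · · · · · · # # # · ·
    · · · · · · · · # # ·
    · · · · · · · · · · ·
    · · · · · · · · · · ·
T2:
  2·area = 72  (B↔C swapped to make it positive)
  edge (2, 0)→(18, 10): d=(16,10) right/bottom  bias=-1
  edge (18, 10)→(14, 12): d=(-4,2) right/bottom  bias=-1
  edge (14, 12)→(2, 0): d=(-12,-12) top-left  bias=+0
    (1,0)@(3, 1): e=[6,66,0] → #  [on edge]
    (2,0)@(5, 1): e=[-14,62,24] → ·
    (1,1)@(3, 3): e=[38,58,-24] → ·
    (2,1)@(5, 3): e=[18,54,0] → #  [on edge]
    (3,1)@(7, 3): e=[-2,50,24] → ·
    (2,2)@(5, 5): e=[50,46,-24] → ·
    (3,2)@(7, 5): e=[30,42,0] → #  [on edge]
    (4,2)@(9, 5): e=[10,38,24] → #
    (5,2)@(11, 5): e=[-10,34,48] → ·
    (3,3)@(7, 7): e=[62,34,-24] → ·
    (4,3)@(9, 7): e=[42,30,0] → #  [on edge]
    (5,3)@(11, 7): e=[22,26,24] → #
    (5,4)@(11, 9): e=[54,18,0] → #  [on edge]
    (6,5)@(13, 11): e=[66,6,0] → #  [on edge]
    (7,6)@(15, 13): e=[78,-6,0] → ·  [on edge]
    (8,7)@(17, 15): e=[90,-18,0] → ·  [on edge]
  covered (12 px):
    · # · · · · · · · · ·
    · · # · · · · · · · ·
    · · · # # · · · · · ·
    · · · · # # # · · · ·
    · · · · · # # # · · ·
    · · · · · · # # · · ·
    · · · · · · · · · · ·
    · · · · · · · · · · ·
T3:
  2·area = 32
  edge (16, 8)→(12, 10): d=(-4,2) right/bottom  bias=-1
  edge (12, 10)→(16, 0): d=(4,-10) top-left  bias=+0
  edge (16, 0)→(16, 8): d=(0,8) right/bottom  bias=-1
    (7,1)@(15, 3): e=[22,2,8] → #
    (8,1)@(17, 3): e=[18,22,-8] → ·
    (7,2)@(15, 5): e=[14,10,8] → #
    (8,2)@(17, 5): e=[10,30,-8] → ·
    (7,3)@(15, 7): e=[6,18,8] → #
    (8,3)@(17, 7): e=[2,38,-8] → ·
    (6,4)@(13, 9): e=[2,6,24] → #
    (7,4)@(15, 9): e=[-2,26,8] → ·
    (6,5)@(13, 11): e=[-6,14,24] → ·
  covered (4 px):
    · · · · · · · · · · ·
    · · · · · · · # · · ·
    · · · · · · · # · · ·
    · · · · · · · # · · ·
    · · · · · · # · · · ·
    · · · · · · · · · · ·
    · · · · · · · · · · ·
    · · · · · · · · · · ·
T4:
  2·area = 156  (B↔C swapped to make it positive)
  edge (0, 16)→(2, 8): d=(2,-8) top-left  bias=+0
  edge (2, 8)→(20, 14): d=(18,6) right/bottom  bias=-1
  edge (20, 14)→(0, 16): d=(-20,2) right/bottom  bias=-1
    (1,4)@(3, 9): e=[10,12,134] → #
    (2,4)@(5, 9): e=[26,0,130] → ·  [on edge]
    (1,5)@(3, 11): e=[14,48,94] → #
    (2,5)@(5, 11): e=[30,36,90] → #
    (3,5)@(7, 11): e=[46,24,86] → #
    (4,5)@(9, 11): e=[62,12,82] → #
    (5,5)@(11, 11): e=[78,0,78] → ·  [on edge]
    (0,6)@(1, 13): e=[2,96,58] → #
    (5,6)@(11, 13): e=[82,36,38] → #
    (6,6)@(13, 13): e=[98,24,34] → #
    (7,6)@(15, 13): e=[114,12,30] → #
    (8,6)@(17, 13): e=[130,0,26] → ·  [on edge]
  covered (18 px):
    · · · · · · · · · · ·
    · · · · · · · · · · ·
    · · · · · · · · · · ·
    · · · · · · · · · · ·
    · # · · · · · · · · ·
    · # # # # · · · · · ·
    # # # # # # # # · · ·
    # # # # # · · · · · ·

Final: [10,8,14]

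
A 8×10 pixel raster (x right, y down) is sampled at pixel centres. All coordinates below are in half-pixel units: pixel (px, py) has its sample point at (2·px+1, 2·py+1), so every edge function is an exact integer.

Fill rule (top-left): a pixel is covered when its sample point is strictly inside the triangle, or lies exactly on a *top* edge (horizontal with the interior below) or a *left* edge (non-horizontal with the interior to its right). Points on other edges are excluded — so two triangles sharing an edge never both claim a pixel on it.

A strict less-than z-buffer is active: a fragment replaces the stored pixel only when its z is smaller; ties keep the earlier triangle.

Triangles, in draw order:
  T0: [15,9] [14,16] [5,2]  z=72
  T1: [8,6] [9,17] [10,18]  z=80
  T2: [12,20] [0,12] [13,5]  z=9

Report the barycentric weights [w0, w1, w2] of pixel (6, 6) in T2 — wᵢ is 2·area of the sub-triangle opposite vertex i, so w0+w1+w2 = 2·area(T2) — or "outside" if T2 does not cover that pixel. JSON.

T0:
  2·area = 77
  edge (15, 9)→(14, 16): d=(-1,7) right/bottom  bias=-1
  edge (14, 16)→(5, 2): d=(-9,-14) top-left  bias=+0
  edge (5, 2)→(15, 9): d=(10,7) right/bottom  bias=-1
    (3,2)@(7, 5): e=[60,1,16] → #
    (4,2)@(9, 5): e=[46,29,2] → #
    (5,2)@(11, 5): e=[32,57,-12] → ·
    (3,3)@(7, 7): e=[58,-17,36] → ·
    (4,3)@(9, 7): e=[44,11,22] → #
    (5,3)@(11, 7): e=[30,39,8] → #
    (6,3)@(13, 7): e=[16,67,-6] → ·
    (4,4)@(9, 9): e=[42,-7,42] → ·
    (5,4)@(11, 9): e=[28,21,28] → #
    (6,4)@(13, 9): e=[14,49,14] → #
    (7,4)@(15, 9): e=[0,77,0] → ·  [on edge]
    (5,5)@(11, 11): e=[26,3,48] → #
  covered (9 px):
    · · · · · · · ·
    · · · · · · · ·
    · · · # # · · ·
    · · · · # # · ·
    · · · · · # # ·
    · · · · · # # ·
    · · · · · · # ·
    · · · · · · · ·
    · · · · · · · ·
    · · · · · · · ·
T1:
  2·area = 10  (B↔C swapped to make it positive)
  edge (8, 6)→(10, 18): d=(2,12) right/bottom  bias=-1
  edge (10, 18)→(9, 17): d=(-1,-1) top-left  bias=+0
  edge (9, 17)→(8, 6): d=(-1,-11) top-left  bias=+0
    (0,4)@(1, 9): e=[90,0,-80] → ·  [on edge]
    (1,5)@(3, 11): e=[70,0,-60] → ·  [on edge]
    (2,6)@(5, 13): e=[50,0,-40] → ·  [on edge]
    (4,6)@(9, 13): e=[2,4,4] → #
    (5,6)@(11, 13): e=[-22,6,26] → ·
    (3,7)@(7, 15): e=[30,0,-20] → ·  [on edge]
    (4,7)@(9, 15): e=[6,2,2] → #
    (5,7)@(11, 15): e=[-18,4,24] → ·
    (4,8)@(9, 17): e=[10,0,0] → #  [on edge]
    (5,8)@(11, 17): e=[-14,2,22] → ·
    (4,9)@(9, 19): e=[14,-2,-2] → ·
    (5,9)@(11, 19): e=[-10,0,20] → ·  [on edge]
  covered (3 px):
    · · · · · · · ·
    · · · · · · · ·
    · · · · · · · ·
    · · · · · · · ·
    · · · · · · · ·
    · · · · · · · ·
    · · · · # · · ·
    · · · · # · · ·
    · · · · # · · ·
    · · · · · · · ·
T2:
  2·area = 188
  edge (12, 20)→(0, 12): d=(-12,-8) top-left  bias=+0
  edge (0, 12)→(13, 5): d=(13,-7) top-left  bias=+0
  edge (13, 5)→(12, 20): d=(-1,15) right/bottom  bias=-1
    (6,2)@(13, 5): e=[188,0,0] → ·  [on edge]
    (5,3)@(11, 7): e=[148,12,28] → #
    (6,3)@(13, 7): e=[164,26,-2] → ·
    (3,4)@(7, 9): e=[92,10,86] → #
    (4,4)@(9, 9): e=[108,24,56] → #
    (6,4)@(13, 9): e=[140,52,-4] → ·
    (1,5)@(3, 11): e=[36,8,144] → #
    (2,5)@(5, 11): e=[52,22,114] → #
    (6,5)@(13, 11): e=[116,78,-6] → ·
    (1,6)@(3, 13): e=[12,34,142] → #
    (6,6)@(13, 13): e=[92,104,-8] → ·
    (1,7)@(3, 15): e=[-12,60,140] → ·
  covered (21 px):
    · · · · · · · ·
    · · · · · · · ·
    · · · · · · · ·
    · · · · · # · ·
    · · · # # # · ·
    · # # # # # · ·
    · # # # # # · ·
    · · # # # # · ·
    · · · · # # · ·
    · · · · · # · ·

Final: "outside"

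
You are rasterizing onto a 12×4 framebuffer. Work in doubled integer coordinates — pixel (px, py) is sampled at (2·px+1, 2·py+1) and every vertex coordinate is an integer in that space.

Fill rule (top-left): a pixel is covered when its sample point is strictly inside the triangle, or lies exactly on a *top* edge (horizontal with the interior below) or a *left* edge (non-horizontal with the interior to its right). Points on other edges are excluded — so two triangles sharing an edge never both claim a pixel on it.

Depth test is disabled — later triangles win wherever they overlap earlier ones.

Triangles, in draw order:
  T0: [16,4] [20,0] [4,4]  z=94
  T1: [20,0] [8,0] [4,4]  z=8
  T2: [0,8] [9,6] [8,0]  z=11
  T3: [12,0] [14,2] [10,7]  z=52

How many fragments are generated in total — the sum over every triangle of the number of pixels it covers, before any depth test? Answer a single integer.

T0:
  2·area = 48  (B↔C swapped to make it positive)
  edge (16, 4)→(4, 4): d=(-12,0) right/bottom  bias=-1
  edge (4, 4)→(20, 0): d=(16,-4) top-left  bias=+0
  edge (20, 0)→(16, 4): d=(-4,4) right/bottom  bias=-1
    (8,0)@(17, 1): e=[36,4,8] → X
    (9,0)@(19, 1): e=[36,12,0] → .  [on edge]
    (4,1)@(9, 3): e=[12,4,32] → X
    (5,1)@(11, 3): e=[12,12,24] → X
    (6,1)@(13, 3): e=[12,20,16] → X
    (7,1)@(15, 3): e=[12,28,8] → X
    (8,1)@(17, 3): e=[12,36,0] → .  [on edge]
    (4,2)@(9, 5): e=[-12,36,24] → .
    (5,2)@(11, 5): e=[-12,44,16] → .
    (6,2)@(13, 5): e=[-12,52,8] → .
    (7,2)@(15, 5): e=[-12,60,0] → .  [on edge]
    (6,3)@(13, 7): e=[-36,84,0] → .  [on edge]
  covered (5 px):
    . . . . . . . . X . . .
    . . . . X X X X . . . .
    . . . . . . . . . . . .
    . . . . . . . . . . . .
T1:
  2·area = 48  (B↔C swapped to make it positive)
  edge (20, 0)→(4, 4): d=(-16,4) right/bottom  bias=-1
  edge (4, 4)→(8, 0): d=(4,-4) top-left  bias=+0
  edge (8, 0)→(20, 0): d=(12,0) top-left  bias=+0
    (3,0)@(7, 1): e=[36,0,12] → X  [on edge]
    (4,0)@(9, 1): e=[28,8,12] → X
    (5,0)@(11, 1): e=[20,16,12] → X
    (6,0)@(13, 1): e=[12,24,12] → X
    (7,0)@(15, 1): e=[4,32,12] → X
    (8,0)@(17, 1): e=[-4,40,12] → .
    (2,1)@(5, 3): e=[12,0,36] → X  [on edge]
    (4,1)@(9, 3): e=[-4,16,36] → .
    (5,1)@(11, 3): e=[-12,24,36] → .
    (6,1)@(13, 3): e=[-20,32,36] → .
    (7,1)@(15, 3): e=[-28,40,36] → .
    (1,2)@(3, 5): e=[-12,0,60] → .  [on edge]
    (0,3)@(1, 7): e=[-36,0,84] → .  [on edge]
  covered (7 px):
    . . . X X X X X . . . .
    . . X X . . . . . . . .
    . . . . . . . . . . . .
    . . . . . . . . . . . .
T2:
  2·area = 56  (B↔C swapped to make it positive)
  edge (0, 8)→(8, 0): d=(8,-8) top-left  bias=+0
  edge (8, 0)→(9, 6): d=(1,6) right/bottom  bias=-1
  edge (9, 6)→(0, 8): d=(-9,2) right/bottom  bias=-1
    (3,0)@(7, 1): e=[0,7,49] → X  [on edge]
    (4,0)@(9, 1): e=[16,-5,45] → .
    (2,1)@(5, 3): e=[0,21,35] → X  [on edge]
    (4,1)@(9, 3): e=[32,-3,27] → .
    (1,2)@(3, 5): e=[0,35,21] → X  [on edge]
    (4,2)@(9, 5): e=[48,-1,9] → .
    (0,3)@(1, 7): e=[0,49,7] → X  [on edge]
    (2,3)@(5, 7): e=[32,25,-1] → .
    (3,3)@(7, 7): e=[48,13,-5] → .
  covered (8 px):
    . . . X . . . . . . . .
    . . X X . . . . . . . .
    . X X X . . . . . . . .
    X X . . . . . . . . . .
T3:
  2·area = 18
  edge (12, 0)→(14, 2): d=(2,2) right/bottom  bias=-1
  edge (14, 2)→(10, 7): d=(-4,5) right/bottom  bias=-1
  edge (10, 7)→(12, 0): d=(2,-7) top-left  bias=+0
    (6,0)@(13, 1): e=[0,9,9] → .  [on edge]
    (6,1)@(13, 3): e=[4,1,13] → X
    (7,1)@(15, 3): e=[0,-9,27] → .  [on edge]
    (5,2)@(11, 5): e=[12,3,3] → X
    (6,2)@(13, 5): e=[8,-7,17] → .
    (8,2)@(17, 5): e=[0,-27,45] → .  [on edge]
    (5,3)@(11, 7): e=[16,-5,7] → .
    (9,3)@(19, 7): e=[0,-45,63] → .  [on edge]
  covered (2 px):
    . . . . . . . . . . . .
    . . . . . . X . . . . .
    . . . . . X . . . . . .
    . . . . . . . . . . . .

Final: 22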